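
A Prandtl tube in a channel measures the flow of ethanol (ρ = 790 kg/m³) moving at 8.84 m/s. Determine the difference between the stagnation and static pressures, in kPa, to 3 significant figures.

The dynamic pressure equals the rise in static pressure at the stagnation point: ΔP = ½ρv².
ΔP = ½·790·8.84² = 30900 Pa.

30.9 kPa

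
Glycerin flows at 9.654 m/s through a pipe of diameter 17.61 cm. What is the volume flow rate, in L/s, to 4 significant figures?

Q = A·v = 0.02436 m² × 9.654 m/s = 0.2351 m³/s.
Converting: 0.2351 m³/s × 1000 = 235.1 L/s.

Q ≈ 235.1 L/s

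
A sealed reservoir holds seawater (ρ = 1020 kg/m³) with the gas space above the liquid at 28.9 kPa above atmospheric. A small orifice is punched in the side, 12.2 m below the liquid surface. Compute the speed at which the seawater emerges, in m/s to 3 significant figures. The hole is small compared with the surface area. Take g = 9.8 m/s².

Take point 1 at the surface (v₁ ≈ 0) and point 2 at the hole (at atmospheric pressure). Bernoulli: P₁ + ρg h = P_atm + ½ρv₂².
With P₁ − P_atm = 28900 Pa, v₂ = √(2gh + 2ΔP/ρ) = √(2·9.8·12.2 + 2·28900/1020) = 17.2 m/s.

v ≈ 17.2 m/s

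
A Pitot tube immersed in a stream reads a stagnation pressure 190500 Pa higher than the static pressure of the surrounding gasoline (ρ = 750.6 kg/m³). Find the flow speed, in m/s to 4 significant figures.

v = 22.53 m/s

Bernoulli between the free stream and the stagnation point: ½ρv² = P_stag − P_static.
v = √(2ΔP/ρ) = √(2·190500/750.6) = 22.53 m/s.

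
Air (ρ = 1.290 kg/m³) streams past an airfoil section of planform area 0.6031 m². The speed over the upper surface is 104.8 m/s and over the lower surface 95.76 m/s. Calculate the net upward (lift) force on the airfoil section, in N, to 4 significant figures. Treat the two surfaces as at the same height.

F ≈ 705.3 N

With equal heights on the two surfaces, Bernoulli gives P_lower − P_upper = ½ρ(v_upper² − v_lower²).
ΔP = ½·1.290·(104.8² − 95.76²) = 1169 Pa.
Lift = ΔP · A = 1169 × 0.6031 = 705.3 N.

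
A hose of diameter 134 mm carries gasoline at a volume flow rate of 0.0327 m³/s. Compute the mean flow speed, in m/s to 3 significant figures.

Q = 0.0327 m³/s = 0.0327 m³/s.
v = Q/A = 0.0327 / 0.0141 = 2.32 m/s.

v = 2.32 m/s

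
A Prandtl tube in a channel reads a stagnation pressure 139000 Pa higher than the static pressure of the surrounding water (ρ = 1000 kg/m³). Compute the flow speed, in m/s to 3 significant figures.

Bernoulli between the free stream and the stagnation point: ½ρv² = P_stag − P_static.
v = √(2ΔP/ρ) = √(2·139000/1000) = 16.7 m/s.

v = 16.7 m/s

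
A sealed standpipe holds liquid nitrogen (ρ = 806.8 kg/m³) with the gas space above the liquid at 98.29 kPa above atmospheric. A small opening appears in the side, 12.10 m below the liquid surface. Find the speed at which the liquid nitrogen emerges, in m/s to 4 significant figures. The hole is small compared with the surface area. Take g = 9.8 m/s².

Take point 1 at the surface (v₁ ≈ 0) and point 2 at the hole (at atmospheric pressure). Bernoulli: P₁ + ρg h = P_atm + ½ρv₂².
With P₁ − P_atm = 98290 Pa, v₂ = √(2gh + 2ΔP/ρ) = √(2·9.8·12.10 + 2·98290/806.8) = 21.93 m/s.

21.93 m/s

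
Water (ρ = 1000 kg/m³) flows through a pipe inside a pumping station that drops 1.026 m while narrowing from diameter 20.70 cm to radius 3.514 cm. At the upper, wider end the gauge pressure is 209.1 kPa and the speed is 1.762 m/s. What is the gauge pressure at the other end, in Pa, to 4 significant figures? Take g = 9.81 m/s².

Mass conservation (A₁v₁ = A₂v₂) gives v₂ = 1.762 × 336.5/38.79 = 15.29 m/s.
Energy conservation along the streamline gives P₂ = P₁ − ½ρ(v₂² − v₁²) − ρg(h₂ − h₁).
P₂ = 209100 + ½·1000·(1.762² − 15.29²) − 1000·9.81·(−1.026) = 209100 + (-115300) − (-10070) = 103900 Pa.

P₂ = 103900 Pa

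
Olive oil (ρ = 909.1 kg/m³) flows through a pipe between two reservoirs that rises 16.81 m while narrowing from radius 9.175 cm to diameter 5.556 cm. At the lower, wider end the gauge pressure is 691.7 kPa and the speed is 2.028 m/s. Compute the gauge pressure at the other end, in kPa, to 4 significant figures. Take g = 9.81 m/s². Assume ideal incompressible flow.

By continuity, v₂ = v₁·A₁/A₂ = 2.028·(264.5/24.24) = 22.12 m/s.
Bernoulli: P₁ + ½ρv₁² + ρg h₁ = P₂ + ½ρv₂² + ρg h₂, so P₂ = P₁ + ½ρ(v₁² − v₂²) − ρg(h₂ − h₁).
P₂ = 691700 + ½·909.1·(2.028² − 22.12²) − 909.1·9.81·(+16.81) = 691700 + (-220600) − (149900) = 321200 Pa.

P₂ ≈ 321.2 kPa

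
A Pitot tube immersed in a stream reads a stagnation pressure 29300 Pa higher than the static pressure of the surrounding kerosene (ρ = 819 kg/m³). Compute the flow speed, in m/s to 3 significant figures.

v ≈ 8.46 m/s

Bernoulli between the free stream and the stagnation point: ½ρv² = P_stag − P_static.
v = √(2ΔP/ρ) = √(2·29300/819) = 8.46 m/s.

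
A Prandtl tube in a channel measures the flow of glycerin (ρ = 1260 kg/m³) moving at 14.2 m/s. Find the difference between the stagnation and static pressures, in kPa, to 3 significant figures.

At the stagnation point the flow is brought to rest, so Bernoulli gives P_stag − P_static = ½ρv².
ΔP = ½·1260·14.2² = 127000 Pa.

127 kPa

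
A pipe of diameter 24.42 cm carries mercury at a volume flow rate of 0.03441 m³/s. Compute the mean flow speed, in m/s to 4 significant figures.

0.7347 m/s

Q = 0.03441 m³/s = 0.03441 m³/s.
v = Q/A = 0.03441 / 0.04684 = 0.7347 m/s.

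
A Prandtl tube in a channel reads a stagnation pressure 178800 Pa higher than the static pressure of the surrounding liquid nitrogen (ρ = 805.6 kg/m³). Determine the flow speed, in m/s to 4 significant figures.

v ≈ 21.07 m/s

At the stagnation point the flow is brought to rest, so Bernoulli gives P_stag − P_static = ½ρv².
v = √(2ΔP/ρ) = √(2·178800/805.6) = 21.07 m/s.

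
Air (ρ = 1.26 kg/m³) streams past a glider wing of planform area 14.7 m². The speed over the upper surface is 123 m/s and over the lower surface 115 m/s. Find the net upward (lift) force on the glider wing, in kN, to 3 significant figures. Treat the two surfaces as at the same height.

The faster flow above has the lower pressure; Bernoulli (same height) gives ΔP = ½ρ(v_up² − v_low²).
ΔP = ½·1.26·(123² − 115²) = 1200 Pa.
Lift = ΔP · A = 1200 × 14.7 = 17600 N.

F ≈ 17.6 kN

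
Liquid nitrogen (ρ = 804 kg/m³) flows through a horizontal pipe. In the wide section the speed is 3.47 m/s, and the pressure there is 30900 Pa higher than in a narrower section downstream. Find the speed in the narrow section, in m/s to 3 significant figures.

v₂ = 9.43 m/s

Along the level pipe P + ½ρv² is conserved, hence v₂² = v₁² + 2(P₁ − P₂)/ρ.
v₂ = √(3.47² + 2·30900/804) = √(12.0 + 76.9) = 9.43 m/s.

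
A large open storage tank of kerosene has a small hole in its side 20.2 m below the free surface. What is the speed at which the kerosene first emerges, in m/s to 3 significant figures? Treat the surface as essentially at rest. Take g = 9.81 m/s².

With the surface at rest and both surface and jet at atmospheric pressure, Bernoulli gives ρg h = ½ρv², so v = √(2gh) = √(2·9.81·20.2) = 19.9 m/s.

v ≈ 19.9 m/s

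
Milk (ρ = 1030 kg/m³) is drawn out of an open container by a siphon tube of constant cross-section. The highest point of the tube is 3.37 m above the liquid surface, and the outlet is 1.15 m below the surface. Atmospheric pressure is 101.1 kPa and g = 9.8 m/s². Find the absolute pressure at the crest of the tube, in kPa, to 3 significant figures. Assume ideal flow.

The outlet speed comes from Torricelli: v = √(2g·1.15) = 4.75 m/s.
The bore is uniform, so the speed at the crest is the same v. Bernoulli surface→crest: P_atm = P_top + ½ρv² + ρg·h_top.
P_top = 101100 − ½·1030·4.75² − 1030·9.8·3.37 = 55500 Pa.

P_top ≈ 55.5 kPa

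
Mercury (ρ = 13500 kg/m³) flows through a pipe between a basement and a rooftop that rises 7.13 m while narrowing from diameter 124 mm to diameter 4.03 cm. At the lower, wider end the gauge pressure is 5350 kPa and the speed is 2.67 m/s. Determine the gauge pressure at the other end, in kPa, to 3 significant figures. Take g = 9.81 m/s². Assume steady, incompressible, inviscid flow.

By continuity, v₂ = v₁·A₁/A₂ = 2.67·(121/12.8) = 25.3 m/s.
Energy conservation along the streamline gives P₂ = P₁ − ½ρ(v₂² − v₁²) − ρg(h₂ − h₁).
P₂ = 5350000 + ½·13500·(2.67² − 25.3²) − 13500·9.81·(+7.13) = 5350000 + (-4270000) − (944000) = 141000 Pa.

P₂ ≈ 141 kPa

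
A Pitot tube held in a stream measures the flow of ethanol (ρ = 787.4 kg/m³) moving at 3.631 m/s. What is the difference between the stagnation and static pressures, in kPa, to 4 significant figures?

Bernoulli between the free stream and the stagnation point: ½ρv² = P_stag − P_static.
ΔP = ½·787.4·3.631² = 5191 Pa.

ΔP = 5.191 kPa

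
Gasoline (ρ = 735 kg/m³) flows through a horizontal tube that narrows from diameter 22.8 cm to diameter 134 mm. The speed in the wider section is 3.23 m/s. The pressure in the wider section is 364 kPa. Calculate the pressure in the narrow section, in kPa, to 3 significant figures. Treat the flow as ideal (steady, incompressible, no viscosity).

P₂ = 336 kPa

By continuity, v₂ = v₁·A₁/A₂ = 3.23·(408/141) = 9.35 m/s.
Bernoulli (h₁ = h₂): P₁ − P₂ = ½ρ(v₂² − v₁²).
P₂ = P₁ − ½ρ(v₂² − v₁²) = 364000 − ½·735·(9.35² − 3.23²) = 364000 − 28300 = 336000 Pa.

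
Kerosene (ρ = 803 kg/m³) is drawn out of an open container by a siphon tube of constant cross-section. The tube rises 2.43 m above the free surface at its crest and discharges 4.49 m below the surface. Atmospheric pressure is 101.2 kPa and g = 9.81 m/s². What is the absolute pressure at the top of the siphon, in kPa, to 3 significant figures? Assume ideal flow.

The outlet speed comes from Torricelli: v = √(2g·4.49) = 9.39 m/s.
Continuity keeps v the same throughout the tube; from surface to crest, P_atm + 0 = P_top + ½ρv² + ρg·h_top.
P_top = 101200 − ½·803·9.39² − 803·9.81·2.43 = 46700 Pa.

P_top ≈ 46.7 kPa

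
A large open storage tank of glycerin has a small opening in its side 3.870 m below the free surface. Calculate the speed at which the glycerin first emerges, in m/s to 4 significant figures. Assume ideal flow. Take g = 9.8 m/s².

v ≈ 8.709 m/s

With the surface at rest and both surface and jet at atmospheric pressure, Bernoulli gives ρg h = ½ρv², so v = √(2gh) = √(2·9.8·3.870) = 8.709 m/s.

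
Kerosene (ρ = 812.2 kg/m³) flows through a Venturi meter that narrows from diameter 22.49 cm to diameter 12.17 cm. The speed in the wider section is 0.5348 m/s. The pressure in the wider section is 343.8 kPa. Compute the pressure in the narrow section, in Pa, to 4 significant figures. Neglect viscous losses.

The volume flow rate is constant, so v₂ = (A₁/A₂)v₁ = (397.3/116.3)·0.5348 = 1.826 m/s.
Along the horizontal streamline, P + ½ρv² is constant.
P₂ = P₁ − ½ρ(v₂² − v₁²) = 343800 − ½·812.2·(1.826² − 0.5348²) = 343800 − 1238 = 342600 Pa.

P₂ = 342600 Pa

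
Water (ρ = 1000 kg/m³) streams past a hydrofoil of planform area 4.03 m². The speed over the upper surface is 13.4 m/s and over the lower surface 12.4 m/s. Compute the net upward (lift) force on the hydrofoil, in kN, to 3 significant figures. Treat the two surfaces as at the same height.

With equal heights on the two surfaces, Bernoulli gives P_lower − P_upper = ½ρ(v_upper² − v_lower²).
ΔP = ½·1000·(13.4² − 12.4²) = 12900 Pa.
Lift = ΔP · A = 12900 × 4.03 = 52000 N.

52.0 kN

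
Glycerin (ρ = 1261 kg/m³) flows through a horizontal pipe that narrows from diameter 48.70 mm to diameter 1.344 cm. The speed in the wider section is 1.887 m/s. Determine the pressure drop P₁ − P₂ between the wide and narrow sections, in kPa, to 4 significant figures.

ΔP ≈ 384.8 kPa

By continuity, v₂ = v₁·A₁/A₂ = 1.887·(18.63/1.419) = 24.78 m/s.
The pipe is horizontal, so Bernoulli reduces to P₁ + ½ρv₁² = P₂ + ½ρv₂².
P₁ − P₂ = ½·1261·(24.78² − 1.887²) = ½·1261·610.3 = 384800 Pa.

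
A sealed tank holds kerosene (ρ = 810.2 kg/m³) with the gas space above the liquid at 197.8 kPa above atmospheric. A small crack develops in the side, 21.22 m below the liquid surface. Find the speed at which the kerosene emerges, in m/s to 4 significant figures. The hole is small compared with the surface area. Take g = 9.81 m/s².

Take point 1 at the surface (v₁ ≈ 0) and point 2 at the hole (at atmospheric pressure). Bernoulli: P₁ + ρg h = P_atm + ½ρv₂².
With P₁ − P_atm = 197800 Pa, v₂ = √(2gh + 2ΔP/ρ) = √(2·9.81·21.22 + 2·197800/810.2) = 30.08 m/s.

v = 30.08 m/s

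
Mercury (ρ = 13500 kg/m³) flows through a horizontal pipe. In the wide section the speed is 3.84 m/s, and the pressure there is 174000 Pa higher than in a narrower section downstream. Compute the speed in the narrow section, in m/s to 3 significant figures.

Horizontal Bernoulli: P₁ + ½ρv₁² = P₂ + ½ρv₂², so v₂² = v₁² + 2(P₁ − P₂)/ρ.
v₂ = √(3.84² + 2·174000/13500) = √(14.7 + 25.8) = 6.37 m/s.

6.37 m/s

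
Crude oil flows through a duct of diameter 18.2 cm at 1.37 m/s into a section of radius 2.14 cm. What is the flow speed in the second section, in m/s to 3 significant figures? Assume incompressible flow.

v₂ = 24.8 m/s

Continuity gives A₁v₁ = A₂v₂, so v₂ = (260 cm²)/(14.4 cm²) × 1.37 m/s = 24.8 m/s.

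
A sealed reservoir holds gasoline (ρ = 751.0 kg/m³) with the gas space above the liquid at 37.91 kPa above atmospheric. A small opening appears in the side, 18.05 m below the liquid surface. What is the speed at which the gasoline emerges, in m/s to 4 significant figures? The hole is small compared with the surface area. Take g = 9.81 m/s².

Take point 1 at the surface (v₁ ≈ 0) and point 2 at the hole (at atmospheric pressure). Bernoulli: P₁ + ρg h = P_atm + ½ρv₂².
With P₁ − P_atm = 37910 Pa, v₂ = √(2gh + 2ΔP/ρ) = √(2·9.81·18.05 + 2·37910/751.0) = 21.33 m/s.

21.33 m/s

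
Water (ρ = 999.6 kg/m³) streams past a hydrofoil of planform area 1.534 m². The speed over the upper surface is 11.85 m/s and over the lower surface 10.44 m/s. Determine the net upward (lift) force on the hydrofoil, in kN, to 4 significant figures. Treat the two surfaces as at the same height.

F = 24.10 kN

The faster flow above has the lower pressure; Bernoulli (same height) gives ΔP = ½ρ(v_up² − v_low²).
ΔP = ½·999.6·(11.85² − 10.44²) = 15710 Pa.
Lift = ΔP · A = 15710 × 1.534 = 24100 N.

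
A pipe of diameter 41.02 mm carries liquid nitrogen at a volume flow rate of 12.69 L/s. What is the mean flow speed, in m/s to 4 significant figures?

Q = 12.69 L/s = 0.01269 m³/s.
v = Q/A = 0.01269 / 0.001322 = 9.602 m/s.

v ≈ 9.602 m/s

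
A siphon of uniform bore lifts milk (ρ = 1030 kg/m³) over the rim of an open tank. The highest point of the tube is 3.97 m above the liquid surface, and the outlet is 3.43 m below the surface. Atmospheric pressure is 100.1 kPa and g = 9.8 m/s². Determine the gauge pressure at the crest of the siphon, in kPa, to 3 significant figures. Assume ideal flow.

From the surface to the outlet (both open to atmosphere, surface at rest): v = √(2g·h_out) = √(2·9.8·3.43) = 8.20 m/s.
Continuity keeps v the same throughout the tube; from surface to crest, P_atm + 0 = P_top + ½ρv² + ρg·h_top.
P_top = 100100 − ½·1030·8.20² − 1030·9.8·3.97 = 25400 Pa. So P_gauge = P_top − P_atm = -74700 Pa.

-74.7 kPa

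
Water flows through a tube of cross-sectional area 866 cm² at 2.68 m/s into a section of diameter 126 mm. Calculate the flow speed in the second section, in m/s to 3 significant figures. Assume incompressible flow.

v₂ ≈ 18.6 m/s

By continuity, v₂ = v₁·A₁/A₂ = 2.68·(866/125) = 18.6 m/s.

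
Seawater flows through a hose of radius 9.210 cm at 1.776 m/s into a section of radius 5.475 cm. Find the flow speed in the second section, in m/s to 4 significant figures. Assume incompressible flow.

The volume flow rate is constant, so v₂ = (A₁/A₂)v₁ = (266.5/94.17)·1.776 = 5.026 m/s.

v₂ ≈ 5.026 m/s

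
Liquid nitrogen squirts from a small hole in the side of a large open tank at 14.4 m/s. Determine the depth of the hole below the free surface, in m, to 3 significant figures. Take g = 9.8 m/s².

For a small hole in a large open tank, ½v² = gh, giving h = v²/(2g).
h = 14.4²/(2·9.8) = 207/19.60 = 10.6 m.

h ≈ 10.6 m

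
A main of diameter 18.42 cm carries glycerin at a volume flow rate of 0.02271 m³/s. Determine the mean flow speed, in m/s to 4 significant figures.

v = 0.8522 m/s

Q = 0.02271 m³/s = 0.02271 m³/s.
v = Q/A = 0.02271 / 0.02665 = 0.8522 m/s.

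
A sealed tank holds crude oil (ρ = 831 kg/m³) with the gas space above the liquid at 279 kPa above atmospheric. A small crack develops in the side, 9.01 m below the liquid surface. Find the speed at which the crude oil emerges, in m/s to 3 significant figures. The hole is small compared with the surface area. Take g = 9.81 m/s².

Take point 1 at the surface (v₁ ≈ 0) and point 2 at the hole (at atmospheric pressure). Bernoulli: P₁ + ρg h = P_atm + ½ρv₂².
With P₁ − P_atm = 279000 Pa, v₂ = √(2gh + 2ΔP/ρ) = √(2·9.81·9.01 + 2·279000/831) = 29.1 m/s.

29.1 m/s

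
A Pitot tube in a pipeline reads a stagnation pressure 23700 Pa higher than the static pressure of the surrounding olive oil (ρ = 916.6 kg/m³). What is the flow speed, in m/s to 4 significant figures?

Bernoulli between the free stream and the stagnation point: ½ρv² = P_stag − P_static.
v = √(2ΔP/ρ) = √(2·23700/916.6) = 7.191 m/s.

v = 7.191 m/s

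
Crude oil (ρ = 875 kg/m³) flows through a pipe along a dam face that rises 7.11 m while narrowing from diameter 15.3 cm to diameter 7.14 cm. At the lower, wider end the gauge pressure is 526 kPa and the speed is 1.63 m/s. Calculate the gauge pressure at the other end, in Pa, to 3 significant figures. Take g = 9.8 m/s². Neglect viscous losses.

442000 Pa

Mass conservation (A₁v₁ = A₂v₂) gives v₂ = 1.63 × 184/40.0 = 7.48 m/s.
Applying Bernoulli between the two ends and solving for P₂: P₂ = P₁ + ½ρ(v₁² − v₂²) − ρgΔh.
P₂ = 526000 + ½·875·(1.63² − 7.48²) − 875·9.8·(+7.11) = 526000 + (-23300) − (61000) = 442000 Pa.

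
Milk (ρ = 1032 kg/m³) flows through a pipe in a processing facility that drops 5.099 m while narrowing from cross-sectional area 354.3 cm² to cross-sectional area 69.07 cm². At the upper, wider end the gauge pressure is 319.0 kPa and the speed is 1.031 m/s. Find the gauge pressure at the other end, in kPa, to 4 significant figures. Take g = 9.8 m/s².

P₂ = 356.7 kPa

The volume flow rate is constant, so v₂ = (A₁/A₂)v₁ = (354.3/69.07)·1.031 = 5.289 m/s.
Applying Bernoulli between the two ends and solving for P₂: P₂ = P₁ + ½ρ(v₁² − v₂²) − ρgΔh.
P₂ = 319000 + ½·1032·(1.031² − 5.289²) − 1032·9.8·(−5.099) = 319000 + (-13880) − (-51570) = 356700 Pa.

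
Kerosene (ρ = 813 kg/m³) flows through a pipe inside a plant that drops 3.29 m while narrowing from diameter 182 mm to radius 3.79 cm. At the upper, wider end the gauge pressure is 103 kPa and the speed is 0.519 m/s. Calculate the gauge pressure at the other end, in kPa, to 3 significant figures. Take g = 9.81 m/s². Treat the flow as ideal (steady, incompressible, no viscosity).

Mass conservation (A₁v₁ = A₂v₂) gives v₂ = 0.519 × 260/45.1 = 2.99 m/s.
Bernoulli: P₁ + ½ρv₁² + ρg h₁ = P₂ + ½ρv₂² + ρg h₂, so P₂ = P₁ + ½ρ(v₁² − v₂²) − ρg(h₂ − h₁).
P₂ = 103000 + ½·813·(0.519² − 2.99²) − 813·9.81·(−3.29) = 103000 + (-3530) − (-26200) = 126000 Pa.

P₂ ≈ 126 kPa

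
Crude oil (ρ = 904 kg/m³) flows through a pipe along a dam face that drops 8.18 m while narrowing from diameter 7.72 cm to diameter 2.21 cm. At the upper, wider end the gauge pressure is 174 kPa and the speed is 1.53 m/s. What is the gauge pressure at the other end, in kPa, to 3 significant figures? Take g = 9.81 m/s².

P₂ = 90.0 kPa

Continuity gives A₁v₁ = A₂v₂, so v₂ = (46.8 cm²)/(3.84 cm²) × 1.53 m/s = 18.7 m/s.
Bernoulli: P₁ + ½ρv₁² + ρg h₁ = P₂ + ½ρv₂² + ρg h₂, so P₂ = P₁ + ½ρ(v₁² − v₂²) − ρg(h₂ − h₁).
P₂ = 174000 + ½·904·(1.53² − 18.7²) − 904·9.81·(−8.18) = 174000 + (-156000) − (-72500) = 90000 Pa.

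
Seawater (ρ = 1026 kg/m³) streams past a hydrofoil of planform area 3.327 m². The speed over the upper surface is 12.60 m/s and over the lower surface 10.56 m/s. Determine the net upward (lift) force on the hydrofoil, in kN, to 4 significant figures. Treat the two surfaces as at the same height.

F = 80.64 kN

From P + ½ρv² = const at equal height, P_low − P_up = ½ρ(v_up² − v_low²).
ΔP = ½·1026·(12.60² − 10.56²) = 24240 Pa.
Lift = ΔP · A = 24240 × 3.327 = 80640 N.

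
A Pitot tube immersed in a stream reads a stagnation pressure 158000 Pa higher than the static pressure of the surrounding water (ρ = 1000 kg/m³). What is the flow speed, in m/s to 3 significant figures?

Bernoulli between the free stream and the stagnation point: ½ρv² = P_stag − P_static.
v = √(2ΔP/ρ) = √(2·158000/1000) = 17.8 m/s.

17.8 m/s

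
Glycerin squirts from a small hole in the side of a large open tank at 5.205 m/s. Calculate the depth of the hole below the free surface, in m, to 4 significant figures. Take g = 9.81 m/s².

Torricelli: v = √(2gh), so h = v²/(2g).
h = 5.205²/(2·9.81) = 27.09/19.62 = 1.381 m.

h = 1.381 m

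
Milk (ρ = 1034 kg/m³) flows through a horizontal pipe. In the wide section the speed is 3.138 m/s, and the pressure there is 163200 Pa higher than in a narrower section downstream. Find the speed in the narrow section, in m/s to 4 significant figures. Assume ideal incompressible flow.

v₂ ≈ 18.04 m/s

Horizontal Bernoulli: P₁ + ½ρv₁² = P₂ + ½ρv₂², so v₂² = v₁² + 2(P₁ − P₂)/ρ.
v₂ = √(3.138² + 2·163200/1034) = √(9.847 + 315.7) = 18.04 m/s.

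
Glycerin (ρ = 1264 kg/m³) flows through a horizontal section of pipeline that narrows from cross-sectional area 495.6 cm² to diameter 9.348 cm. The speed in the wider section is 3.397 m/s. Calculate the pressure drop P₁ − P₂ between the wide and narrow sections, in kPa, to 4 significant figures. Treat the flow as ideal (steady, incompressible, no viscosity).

Mass conservation (A₁v₁ = A₂v₂) gives v₂ = 3.397 × 495.6/68.63 = 24.53 m/s.
With no height change, Bernoulli's equation is P₁ + ½ρv₁² = P₂ + ½ρv₂².
P₁ − P₂ = ½·1264·(24.53² − 3.397²) = ½·1264·590.2 = 373000 Pa.

ΔP ≈ 373.0 kPa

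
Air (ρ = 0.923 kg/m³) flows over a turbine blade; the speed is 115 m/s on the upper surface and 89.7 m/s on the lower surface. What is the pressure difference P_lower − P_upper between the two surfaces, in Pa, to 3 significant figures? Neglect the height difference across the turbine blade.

ΔP ≈ 2390 Pa

The pressure is lower where the speed is higher: ΔP = ½ρ(v_up² − v_low²).
ΔP = ½·0.923·(115² − 89.7²) = 2390 Pa.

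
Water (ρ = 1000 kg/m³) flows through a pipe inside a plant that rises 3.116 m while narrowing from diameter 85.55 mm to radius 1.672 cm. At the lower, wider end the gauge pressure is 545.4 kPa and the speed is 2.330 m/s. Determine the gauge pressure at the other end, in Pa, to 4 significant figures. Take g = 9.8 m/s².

By continuity, v₂ = v₁·A₁/A₂ = 2.330·(57.48/8.783) = 15.25 m/s.
Applying Bernoulli between the two ends and solving for P₂: P₂ = P₁ + ½ρ(v₁² − v₂²) − ρgΔh.
P₂ = 545400 + ½·1000·(2.330² − 15.25²) − 1000·9.8·(+3.116) = 545400 + (-113600) − (30540) = 401300 Pa.

P₂ ≈ 401300 Pa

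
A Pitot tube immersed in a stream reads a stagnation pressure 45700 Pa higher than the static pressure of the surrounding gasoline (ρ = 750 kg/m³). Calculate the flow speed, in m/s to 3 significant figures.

Bernoulli between the free stream and the stagnation point: ½ρv² = P_stag − P_static.
v = √(2ΔP/ρ) = √(2·45700/750) = 11.0 m/s.

11.0 m/s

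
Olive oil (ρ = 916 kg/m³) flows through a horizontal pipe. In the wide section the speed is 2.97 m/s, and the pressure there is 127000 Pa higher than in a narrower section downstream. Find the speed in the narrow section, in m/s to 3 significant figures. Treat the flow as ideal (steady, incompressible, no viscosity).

Horizontal Bernoulli: P₁ + ½ρv₁² = P₂ + ½ρv₂², so v₂² = v₁² + 2(P₁ − P₂)/ρ.
v₂ = √(2.97² + 2·127000/916) = √(8.82 + 277) = 16.9 m/s.

v₂ ≈ 16.9 m/s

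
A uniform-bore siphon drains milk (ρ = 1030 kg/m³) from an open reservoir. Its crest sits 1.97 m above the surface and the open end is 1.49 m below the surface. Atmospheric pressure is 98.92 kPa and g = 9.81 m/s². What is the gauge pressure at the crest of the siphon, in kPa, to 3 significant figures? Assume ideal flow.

Bernoulli surface→outlet gives ½v² = g·h_out, so v = √(2·9.81·1.49) = 5.41 m/s.
With constant cross-section the crest speed equals v; applying Bernoulli from the surface up to the crest, P_top = P_atm − ½ρv² − ρg·h_top.
P_top = 98920 − ½·1030·5.41² − 1030·9.81·1.97 = 64000 Pa. So P_gauge = P_top − P_atm = -35000 Pa.

P_gauge ≈ -35.0 kPa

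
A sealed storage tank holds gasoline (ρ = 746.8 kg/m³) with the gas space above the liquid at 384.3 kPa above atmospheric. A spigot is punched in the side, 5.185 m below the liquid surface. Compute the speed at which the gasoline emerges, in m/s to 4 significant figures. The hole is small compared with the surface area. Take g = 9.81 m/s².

v = 33.63 m/s

Take point 1 at the surface (v₁ ≈ 0) and point 2 at the hole (at atmospheric pressure). Bernoulli: P₁ + ρg h = P_atm + ½ρv₂².
With P₁ − P_atm = 384300 Pa, v₂ = √(2gh + 2ΔP/ρ) = √(2·9.81·5.185 + 2·384300/746.8) = 33.63 m/s.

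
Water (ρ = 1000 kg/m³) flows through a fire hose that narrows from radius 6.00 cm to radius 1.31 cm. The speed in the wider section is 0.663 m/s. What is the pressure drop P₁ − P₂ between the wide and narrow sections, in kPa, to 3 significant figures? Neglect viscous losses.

Continuity gives A₁v₁ = A₂v₂, so v₂ = (113 cm²)/(5.39 cm²) × 0.663 m/s = 13.9 m/s.
The pipe is horizontal, so Bernoulli reduces to P₁ + ½ρv₁² = P₂ + ½ρv₂².
P₁ − P₂ = ½·1000·(13.9² − 0.663²) = ½·1000·193 = 96500 Pa.

96.5 kPa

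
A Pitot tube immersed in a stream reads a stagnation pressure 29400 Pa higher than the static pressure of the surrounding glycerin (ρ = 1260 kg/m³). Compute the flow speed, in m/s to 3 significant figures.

v = 6.83 m/s

Bernoulli between the free stream and the stagnation point: ½ρv² = P_stag − P_static.
v = √(2ΔP/ρ) = √(2·29400/1260) = 6.83 m/s.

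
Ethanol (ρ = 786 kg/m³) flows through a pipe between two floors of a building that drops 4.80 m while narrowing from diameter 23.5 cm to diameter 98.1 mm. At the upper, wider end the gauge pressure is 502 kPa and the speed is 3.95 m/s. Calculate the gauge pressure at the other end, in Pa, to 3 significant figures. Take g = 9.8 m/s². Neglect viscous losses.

P₂ = 343000 Pa

Mass conservation (A₁v₁ = A₂v₂) gives v₂ = 3.95 × 434/75.6 = 22.7 m/s.
Applying Bernoulli between the two ends and solving for P₂: P₂ = P₁ + ½ρ(v₁² − v₂²) − ρgΔh.
P₂ = 502000 + ½·786·(3.95² − 22.7²) − 786·9.8·(−4.80) = 502000 + (-196000) − (-37000) = 343000 Pa.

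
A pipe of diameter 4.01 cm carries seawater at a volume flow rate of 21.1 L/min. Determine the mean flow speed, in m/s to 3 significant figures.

Q = 21.1 L/min = 0.000352 m³/s.
v = Q/A = 0.000352 / 0.00126 = 0.278 m/s.

v ≈ 0.278 m/s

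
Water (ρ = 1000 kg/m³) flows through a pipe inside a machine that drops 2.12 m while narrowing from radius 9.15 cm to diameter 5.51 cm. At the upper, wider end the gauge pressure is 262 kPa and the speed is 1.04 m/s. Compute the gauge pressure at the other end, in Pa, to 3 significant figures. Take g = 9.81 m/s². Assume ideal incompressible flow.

Mass conservation (A₁v₁ = A₂v₂) gives v₂ = 1.04 × 263/23.8 = 11.5 m/s.
Energy conservation along the streamline gives P₂ = P₁ − ½ρ(v₂² − v₁²) − ρg(h₂ − h₁).
P₂ = 262000 + ½·1000·(1.04² − 11.5²) − 1000·9.81·(−2.12) = 262000 + (-65300) − (-20800) = 218000 Pa.

218000 Pa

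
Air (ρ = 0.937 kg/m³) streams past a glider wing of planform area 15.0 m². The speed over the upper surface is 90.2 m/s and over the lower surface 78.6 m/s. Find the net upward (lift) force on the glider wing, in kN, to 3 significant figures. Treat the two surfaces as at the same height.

13.8 kN

With equal heights on the two surfaces, Bernoulli gives P_lower − P_upper = ½ρ(v_upper² − v_lower²).
ΔP = ½·0.937·(90.2² − 78.6²) = 917 Pa.
Lift = ΔP · A = 917 × 15.0 = 13800 N.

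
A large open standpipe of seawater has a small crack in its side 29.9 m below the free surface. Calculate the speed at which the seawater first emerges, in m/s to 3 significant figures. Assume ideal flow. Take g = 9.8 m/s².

v = 24.2 m/s

The surface is effectively still and both ends are open, so ½v² = gh and v = √(2·9.8·29.9) = 24.2 m/s.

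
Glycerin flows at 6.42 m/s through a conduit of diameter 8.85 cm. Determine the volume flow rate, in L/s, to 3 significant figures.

Q = A·v = 0.00615 m² × 6.42 m/s = 0.0395 m³/s.
Converting: 0.0395 m³/s × 1000 = 39.5 L/s.

39.5 L/s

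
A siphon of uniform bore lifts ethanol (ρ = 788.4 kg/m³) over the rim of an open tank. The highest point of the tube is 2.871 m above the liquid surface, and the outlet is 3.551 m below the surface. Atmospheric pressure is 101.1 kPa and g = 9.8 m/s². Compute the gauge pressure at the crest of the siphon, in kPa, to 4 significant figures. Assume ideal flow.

P_gauge ≈ -49.62 kPa

From the surface to the outlet (both open to atmosphere, surface at rest): v = √(2g·h_out) = √(2·9.8·3.551) = 8.343 m/s.
Continuity keeps v the same throughout the tube; from surface to crest, P_atm + 0 = P_top + ½ρv² + ρg·h_top.
P_top = 101100 − ½·788.4·8.343² − 788.4·9.8·2.871 = 51480 Pa. So P_gauge = P_top − P_atm = -49620 Pa.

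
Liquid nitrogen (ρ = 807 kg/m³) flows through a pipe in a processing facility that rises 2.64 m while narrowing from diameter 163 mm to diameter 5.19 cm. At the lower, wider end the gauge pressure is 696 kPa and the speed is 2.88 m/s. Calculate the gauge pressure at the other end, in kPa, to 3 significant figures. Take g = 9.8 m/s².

353 kPa

Mass conservation (A₁v₁ = A₂v₂) gives v₂ = 2.88 × 209/21.2 = 28.4 m/s.
Energy conservation along the streamline gives P₂ = P₁ − ½ρ(v₂² − v₁²) − ρg(h₂ − h₁).
P₂ = 696000 + ½·807·(2.88² − 28.4²) − 807·9.8·(+2.64) = 696000 + (-322000) − (20900) = 353000 Pa.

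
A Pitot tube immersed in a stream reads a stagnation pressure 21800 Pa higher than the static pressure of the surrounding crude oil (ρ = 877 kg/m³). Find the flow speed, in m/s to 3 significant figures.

The dynamic pressure equals the rise in static pressure at the stagnation point: ΔP = ½ρv².
v = √(2ΔP/ρ) = √(2·21800/877) = 7.05 m/s.

7.05 m/s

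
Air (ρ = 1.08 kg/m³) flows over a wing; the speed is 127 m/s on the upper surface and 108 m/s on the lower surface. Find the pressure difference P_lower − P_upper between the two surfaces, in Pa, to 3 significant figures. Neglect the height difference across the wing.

2410 Pa

Bernoulli (same height): P_lower − P_upper = ½ρ(v_upper² − v_lower²).
ΔP = ½·1.08·(127² − 108²) = 2410 Pa.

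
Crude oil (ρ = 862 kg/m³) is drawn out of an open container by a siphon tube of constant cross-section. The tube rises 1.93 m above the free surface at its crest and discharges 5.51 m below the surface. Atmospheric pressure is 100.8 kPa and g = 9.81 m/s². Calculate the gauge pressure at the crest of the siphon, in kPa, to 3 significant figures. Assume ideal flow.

P_gauge ≈ -62.9 kPa

Bernoulli surface→outlet gives ½v² = g·h_out, so v = √(2·9.81·5.51) = 10.4 m/s.
With constant cross-section the crest speed equals v; applying Bernoulli from the surface up to the crest, P_top = P_atm − ½ρv² − ρg·h_top.
P_top = 100800 − ½·862·10.4² − 862·9.81·1.93 = 37900 Pa. So P_gauge = P_top − P_atm = -62900 Pa.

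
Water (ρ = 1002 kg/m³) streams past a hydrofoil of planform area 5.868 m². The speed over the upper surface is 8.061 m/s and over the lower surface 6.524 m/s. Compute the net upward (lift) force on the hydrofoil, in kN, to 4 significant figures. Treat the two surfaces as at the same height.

F ≈ 65.90 kN

From P + ½ρv² = const at equal height, P_low − P_up = ½ρ(v_up² − v_low²).
ΔP = ½·1002·(8.061² − 6.524²) = 11230 Pa.
Lift = ΔP · A = 11230 × 5.868 = 65900 N.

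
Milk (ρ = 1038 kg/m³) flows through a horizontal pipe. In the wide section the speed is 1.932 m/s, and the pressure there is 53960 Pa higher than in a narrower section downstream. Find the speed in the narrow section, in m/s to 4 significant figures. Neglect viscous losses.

10.38 m/s

Horizontal Bernoulli: P₁ + ½ρv₁² = P₂ + ½ρv₂², so v₂² = v₁² + 2(P₁ − P₂)/ρ.
v₂ = √(1.932² + 2·53960/1038) = √(3.733 + 104.0) = 10.38 m/s.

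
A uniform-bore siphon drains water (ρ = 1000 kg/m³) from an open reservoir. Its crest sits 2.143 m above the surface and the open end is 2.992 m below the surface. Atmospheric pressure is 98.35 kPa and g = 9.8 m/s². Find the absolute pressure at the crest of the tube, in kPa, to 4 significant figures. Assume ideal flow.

Bernoulli surface→outlet gives ½v² = g·h_out, so v = √(2·9.8·2.992) = 7.658 m/s.
Continuity keeps v the same throughout the tube; from surface to crest, P_atm + 0 = P_top + ½ρv² + ρg·h_top.
P_top = 98350 − ½·1000·7.658² − 1000·9.8·2.143 = 48030 Pa.

P_top ≈ 48.03 kPa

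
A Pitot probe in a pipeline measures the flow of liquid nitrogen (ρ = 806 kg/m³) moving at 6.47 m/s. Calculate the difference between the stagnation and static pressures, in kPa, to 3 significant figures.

ΔP ≈ 16.9 kPa

Bernoulli between the free stream and the stagnation point: ½ρv² = P_stag − P_static.
ΔP = ½·806·6.47² = 16900 Pa.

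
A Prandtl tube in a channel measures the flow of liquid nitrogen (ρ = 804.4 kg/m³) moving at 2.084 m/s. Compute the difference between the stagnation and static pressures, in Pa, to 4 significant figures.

At the stagnation point the flow is brought to rest, so Bernoulli gives P_stag − P_static = ½ρv².
ΔP = ½·804.4·2.084² = 1747 Pa.

ΔP ≈ 1747 Pa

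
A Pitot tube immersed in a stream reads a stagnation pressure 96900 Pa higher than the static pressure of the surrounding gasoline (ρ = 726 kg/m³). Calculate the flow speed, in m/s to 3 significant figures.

The dynamic pressure equals the rise in static pressure at the stagnation point: ΔP = ½ρv².
v = √(2ΔP/ρ) = √(2·96900/726) = 16.3 m/s.

v = 16.3 m/s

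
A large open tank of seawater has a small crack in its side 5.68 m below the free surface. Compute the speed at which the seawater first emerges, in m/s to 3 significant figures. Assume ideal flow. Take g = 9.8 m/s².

Torricelli's result v = √(2gh) gives v = √(2·9.8·5.68) = 10.6 m/s.

v = 10.6 m/s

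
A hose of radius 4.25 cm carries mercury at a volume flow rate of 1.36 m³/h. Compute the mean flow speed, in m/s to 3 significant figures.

v ≈ 0.0666 m/s

Q = 1.36 m³/h = 0.000378 m³/s.
v = Q/A = 0.000378 / 0.00567 = 0.0666 m/s.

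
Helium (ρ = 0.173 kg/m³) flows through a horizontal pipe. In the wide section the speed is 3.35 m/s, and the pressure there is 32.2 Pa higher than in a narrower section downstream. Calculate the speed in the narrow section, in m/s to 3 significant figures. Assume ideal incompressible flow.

Along the level pipe P + ½ρv² is conserved, hence v₂² = v₁² + 2(P₁ − P₂)/ρ.
v₂ = √(3.35² + 2·32.2/0.173) = √(11.2 + 372) = 19.6 m/s.

v₂ ≈ 19.6 m/s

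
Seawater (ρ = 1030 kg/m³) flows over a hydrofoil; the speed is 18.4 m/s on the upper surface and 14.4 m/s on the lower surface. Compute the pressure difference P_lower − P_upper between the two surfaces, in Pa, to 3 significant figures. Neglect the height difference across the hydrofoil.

Bernoulli (same height): P_lower − P_upper = ½ρ(v_upper² − v_lower²).
ΔP = ½·1030·(18.4² − 14.4²) = 67600 Pa.

ΔP = 67600 Pa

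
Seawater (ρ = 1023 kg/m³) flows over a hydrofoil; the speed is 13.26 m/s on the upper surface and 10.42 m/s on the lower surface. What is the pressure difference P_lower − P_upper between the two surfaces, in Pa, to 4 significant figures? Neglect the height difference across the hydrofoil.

ΔP = 34400 Pa

With negligible Δh, P + ½ρv² is constant, so P_low − P_up = ½ρ(v_up² − v_low²).
ΔP = ½·1023·(13.26² − 10.42²) = 34400 Pa.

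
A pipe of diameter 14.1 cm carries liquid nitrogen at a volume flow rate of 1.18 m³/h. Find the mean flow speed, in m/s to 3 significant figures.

Q = 1.18 m³/h = 0.000328 m³/s.
v = Q/A = 0.000328 / 0.0156 = 0.0210 m/s.

v ≈ 0.0210 m/s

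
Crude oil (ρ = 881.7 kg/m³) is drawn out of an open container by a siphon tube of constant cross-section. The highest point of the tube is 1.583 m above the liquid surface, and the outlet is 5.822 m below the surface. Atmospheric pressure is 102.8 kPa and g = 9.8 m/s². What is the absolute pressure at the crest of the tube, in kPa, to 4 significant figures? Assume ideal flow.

P_top = 38.82 kPa

From the surface to the outlet (both open to atmosphere, surface at rest): v = √(2g·h_out) = √(2·9.8·5.822) = 10.68 m/s.
With constant cross-section the crest speed equals v; applying Bernoulli from the surface up to the crest, P_top = P_atm − ½ρv² − ρg·h_top.
P_top = 102800 − ½·881.7·10.68² − 881.7·9.8·1.583 = 38820 Pa.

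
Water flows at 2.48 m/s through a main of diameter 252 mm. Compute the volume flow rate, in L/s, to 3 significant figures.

Q ≈ 124 L/s

Q = A·v = 0.0499 m² × 2.48 m/s = 0.124 m³/s.
Converting: 0.124 m³/s × 1000 = 124 L/s.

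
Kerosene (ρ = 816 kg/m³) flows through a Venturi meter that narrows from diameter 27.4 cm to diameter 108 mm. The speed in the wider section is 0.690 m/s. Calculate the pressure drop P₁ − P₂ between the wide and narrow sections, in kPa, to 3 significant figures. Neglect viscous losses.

By continuity, v₂ = v₁·A₁/A₂ = 0.690·(590/91.6) = 4.44 m/s.
With no height change, Bernoulli's equation is P₁ + ½ρv₁² = P₂ + ½ρv₂².
P₁ − P₂ = ½·816·(4.44² − 0.690²) = ½·816·19.2 = 7850 Pa.

ΔP = 7.85 kPa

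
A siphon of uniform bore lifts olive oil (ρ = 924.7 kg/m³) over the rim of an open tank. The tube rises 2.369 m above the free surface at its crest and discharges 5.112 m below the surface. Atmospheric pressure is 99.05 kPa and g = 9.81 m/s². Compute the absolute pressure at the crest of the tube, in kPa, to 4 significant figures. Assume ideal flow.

P_top ≈ 31.19 kPa

From the surface to the outlet (both open to atmosphere, surface at rest): v = √(2g·h_out) = √(2·9.81·5.112) = 10.01 m/s.
The bore is uniform, so the speed at the crest is the same v. Bernoulli surface→crest: P_atm = P_top + ½ρv² + ρg·h_top.
P_top = 99050 − ½·924.7·10.01² − 924.7·9.81·2.369 = 31190 Pa.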